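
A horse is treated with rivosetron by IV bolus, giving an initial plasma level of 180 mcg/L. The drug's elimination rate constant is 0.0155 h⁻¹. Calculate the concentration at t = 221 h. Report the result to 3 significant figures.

5.86 mcg/L

C(t) = C₀ e^(−kt) = 180 × e^(−0.01550 × 221) = 180 × e^(−3.425) = 180 × 0.03253 ≈ 5.86 mcg/L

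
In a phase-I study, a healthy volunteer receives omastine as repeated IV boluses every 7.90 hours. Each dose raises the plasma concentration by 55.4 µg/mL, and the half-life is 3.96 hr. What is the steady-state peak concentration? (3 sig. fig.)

74.0 µg/mL

k = ln 2 / 3.96 = 0.1750 hr⁻¹
Fraction remaining after one interval: e^(−kτ) = e^(−0.1750 × 7.90) = 0.2509
R = 1 / (1 − 0.2509) = 1.335
Css,max = 55.4 × 1.335 ≈ 74.0 µg/mL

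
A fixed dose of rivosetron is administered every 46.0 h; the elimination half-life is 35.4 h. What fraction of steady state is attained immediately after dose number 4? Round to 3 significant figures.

0.973

k = ln 2 / 35.4 = 0.01958 h⁻¹
f_n = 1 − e^(−nkτ) = 1 − e^(−4 × 0.01958 × 46.0) = 1 − e^(−3.603) = 1 − 0.02725 ≈ 0.973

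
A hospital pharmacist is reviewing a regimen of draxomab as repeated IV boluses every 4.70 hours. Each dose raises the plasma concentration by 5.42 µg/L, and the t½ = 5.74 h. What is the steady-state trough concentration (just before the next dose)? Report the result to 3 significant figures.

7.09 µg/L

k = ln 2 / 5.74 = 0.1208 h⁻¹
Fraction remaining after one interval: e^(−kτ) = e^(−0.1208 × 4.70) = 0.5669
R = 1 / (1 − 0.5669) = 2.309
Css,max = 5.42 × 2.309 = 12.51 µg/L
Css,min = Css,max × e^(−kτ) = 12.51 × 0.5669 ≈ 7.09 µg/L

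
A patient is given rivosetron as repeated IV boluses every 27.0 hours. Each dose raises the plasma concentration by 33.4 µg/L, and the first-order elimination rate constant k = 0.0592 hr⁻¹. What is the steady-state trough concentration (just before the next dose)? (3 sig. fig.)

8.47 µg/L

Fraction remaining after one interval: e^(−kτ) = e^(−0.05920 × 27.0) = 0.2022
R = 1 / (1 − 0.2022) = 1.253
Css,max = 33.4 × 1.253 = 41.87 µg/L
Css,min = Css,max × e^(−kτ) = 41.87 × 0.2022 ≈ 8.47 µg/L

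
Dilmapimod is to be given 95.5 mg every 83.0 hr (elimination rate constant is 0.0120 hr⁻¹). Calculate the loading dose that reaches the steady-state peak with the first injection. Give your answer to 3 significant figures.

151 mg

Accumulation ratio R = 1 / (1 − e^(−kτ)) = 1 / (1 − e^(−0.01200×83.0)) = 1 / (1 − 0.3694) = 1.586
Loading dose = maintenance dose × R = 95.5 × 1.586 ≈ 151 mg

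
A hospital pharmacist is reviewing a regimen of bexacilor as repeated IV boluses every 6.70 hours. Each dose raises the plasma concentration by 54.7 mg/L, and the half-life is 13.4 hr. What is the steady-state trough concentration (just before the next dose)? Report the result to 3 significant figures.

k = ln 2 / 13.4 = 0.05173 hr⁻¹
Fraction remaining after one interval: e^(−kτ) = e^(−0.05173 × 6.70) = 0.7071
R = 1 / (1 − 0.7071) = 3.414
Css,max = 54.7 × 3.414 = 186.8 mg/L
Css,min = Css,max × e^(−kτ) = 186.8 × 0.7071 ≈ 132 mg/L

132 mg/L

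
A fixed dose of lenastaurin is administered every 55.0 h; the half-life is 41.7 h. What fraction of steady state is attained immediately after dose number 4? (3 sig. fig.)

k = ln 2 / 41.7 = 0.01662 h⁻¹
f_n = 1 − e^(−nkτ) = 1 − e^(−4 × 0.01662 × 55.0) = 1 − e^(−3.657) = 1 − 0.02581 ≈ 0.974

0.974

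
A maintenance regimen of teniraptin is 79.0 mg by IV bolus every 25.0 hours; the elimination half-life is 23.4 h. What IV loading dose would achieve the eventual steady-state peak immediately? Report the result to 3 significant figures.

151 mg

k = ln 2 / 23.4 = 0.02962 h⁻¹
Accumulation ratio R = 1 / (1 − e^(−kτ)) = 1 / (1 − e^(−0.02962×25.0)) = 1 / (1 − 0.4769) = 1.912
Loading dose = maintenance dose × R = 79.0 × 1.912 ≈ 151 mg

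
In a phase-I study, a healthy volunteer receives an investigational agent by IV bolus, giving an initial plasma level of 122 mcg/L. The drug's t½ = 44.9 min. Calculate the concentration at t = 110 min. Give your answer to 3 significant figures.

k = ln 2 / 44.9 = 0.01544 min⁻¹
C(t) = C₀ e^(−kt) = 122 × e^(−0.01544 × 110) = 122 × e^(−1.698) = 122 × 0.1830 ≈ 22.3 mcg/L

22.3 mcg/L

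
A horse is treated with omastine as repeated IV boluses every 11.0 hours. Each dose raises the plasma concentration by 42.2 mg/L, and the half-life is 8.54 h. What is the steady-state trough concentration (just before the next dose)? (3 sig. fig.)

29.3 mg/L

k = ln 2 / 8.54 = 0.08116 h⁻¹
Fraction remaining after one interval: e^(−kτ) = e^(−0.08116 × 11.0) = 0.4095
R = 1 / (1 − 0.4095) = 1.693
Css,max = 42.2 × 1.693 = 71.47 mg/L
Css,min = Css,max × e^(−kτ) = 71.47 × 0.4095 ≈ 29.3 mg/L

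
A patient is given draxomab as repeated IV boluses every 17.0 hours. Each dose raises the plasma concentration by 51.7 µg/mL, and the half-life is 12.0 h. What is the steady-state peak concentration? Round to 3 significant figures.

82.7 µg/mL

k = ln 2 / 12.0 = 0.05776 h⁻¹
Fraction remaining after one interval: e^(−kτ) = e^(−0.05776 × 17.0) = 0.3746
R = 1 / (1 − 0.3746) = 1.599
Css,max = 51.7 × 1.599 ≈ 82.7 µg/mL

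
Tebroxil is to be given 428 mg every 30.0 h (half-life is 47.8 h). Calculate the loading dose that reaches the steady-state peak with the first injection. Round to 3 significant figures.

1210 mg

k = ln 2 / 47.8 = 0.01450 h⁻¹
Accumulation ratio R = 1 / (1 − e^(−kτ)) = 1 / (1 − e^(−0.01450×30.0)) = 1 / (1 − 0.6472) = 2.835
Loading dose = maintenance dose × R = 428 × 2.835 ≈ 1210 mg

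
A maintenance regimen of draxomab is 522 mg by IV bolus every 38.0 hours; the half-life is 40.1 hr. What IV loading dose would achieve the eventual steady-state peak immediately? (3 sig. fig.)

k = ln 2 / 40.1 = 0.01729 hr⁻¹
Accumulation ratio R = 1 / (1 − e^(−kτ)) = 1 / (1 − e^(−0.01729×38.0)) = 1 / (1 − 0.5185) = 2.077
Loading dose = maintenance dose × R = 522 × 2.077 ≈ 1080 mg

1080 mg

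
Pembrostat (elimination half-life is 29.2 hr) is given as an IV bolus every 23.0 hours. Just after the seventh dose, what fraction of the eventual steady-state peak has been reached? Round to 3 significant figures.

0.978

k = ln 2 / 29.2 = 0.02374 hr⁻¹
f_n = 1 − e^(−nkτ) = 1 − e^(−7 × 0.02374 × 23.0) = 1 − e^(−3.822) = 1 − 0.02189 ≈ 0.978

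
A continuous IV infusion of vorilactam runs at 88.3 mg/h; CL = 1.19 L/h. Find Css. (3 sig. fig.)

Css = infusion rate / CL = 88.3 / 1.19 ≈ 74.2 µg/mL

74.2 µg/mL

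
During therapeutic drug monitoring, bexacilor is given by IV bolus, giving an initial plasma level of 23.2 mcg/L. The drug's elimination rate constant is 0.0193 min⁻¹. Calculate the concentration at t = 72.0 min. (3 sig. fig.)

C(t) = C₀ e^(−kt) = 23.2 × e^(−0.01930 × 72.0) = 23.2 × e^(−1.390) = 23.2 × 0.2492 ≈ 5.78 mcg/L

5.78 mcg/L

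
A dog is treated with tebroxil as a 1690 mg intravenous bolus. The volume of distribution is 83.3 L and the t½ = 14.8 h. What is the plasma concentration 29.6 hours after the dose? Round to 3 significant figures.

C₀ = dose / V = 1690 / 83.3 = 20.29 µg/mL
k = ln 2 / 14.8 = 0.04683 h⁻¹
C(t) = C₀ e^(−kt) = 20.29 × e^(−0.04683 × 29.6) = 20.29 × e^(−1.386) = 20.29 × 0.2500 ≈ 5.07 µg/mL

5.07 µg/mL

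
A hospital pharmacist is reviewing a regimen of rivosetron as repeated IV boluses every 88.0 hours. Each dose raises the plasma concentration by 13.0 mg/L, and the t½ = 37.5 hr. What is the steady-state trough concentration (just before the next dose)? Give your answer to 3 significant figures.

k = ln 2 / 37.5 = 0.01848 hr⁻¹
Fraction remaining after one interval: e^(−kτ) = e^(−0.01848 × 88.0) = 0.1966
R = 1 / (1 − 0.1966) = 1.245
Css,max = 13.0 × 1.245 = 16.18 mg/L
Css,min = Css,max × e^(−kτ) = 16.18 × 0.1966 ≈ 3.18 mg/L

3.18 mg/L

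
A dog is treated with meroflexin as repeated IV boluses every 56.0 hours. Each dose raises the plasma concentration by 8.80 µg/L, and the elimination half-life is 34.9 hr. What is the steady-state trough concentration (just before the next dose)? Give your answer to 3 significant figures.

4.31 µg/L

k = ln 2 / 34.9 = 0.01986 hr⁻¹
Fraction remaining after one interval: e^(−kτ) = e^(−0.01986 × 56.0) = 0.3288
R = 1 / (1 − 0.3288) = 1.490
Css,max = 8.80 × 1.490 = 13.11 µg/L
Css,min = Css,max × e^(−kτ) = 13.11 × 0.3288 ≈ 4.31 µg/L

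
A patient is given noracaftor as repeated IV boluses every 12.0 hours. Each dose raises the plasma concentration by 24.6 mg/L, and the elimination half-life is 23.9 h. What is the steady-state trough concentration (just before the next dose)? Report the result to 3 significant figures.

k = ln 2 / 23.9 = 0.02900 h⁻¹
Fraction remaining after one interval: e^(−kτ) = e^(−0.02900 × 12.0) = 0.7061
R = 1 / (1 − 0.7061) = 3.402
Css,max = 24.6 × 3.402 = 83.70 mg/L
Css,min = Css,max × e^(−kτ) = 83.70 × 0.7061 ≈ 59.1 mg/L

59.1 mg/L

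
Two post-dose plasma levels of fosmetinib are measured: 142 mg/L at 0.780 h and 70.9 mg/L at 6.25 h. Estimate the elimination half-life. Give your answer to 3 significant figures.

k = ln(C₁/C₂) / (t₂ − t₁) = ln(142/70.9) / (6.25 − 0.780)
  = 0.6946 / 5.470 = 0.1270 h⁻¹
t½ = ln 2 / k = ln 2 / 0.1270 ≈ 5.46 hours

5.46 hours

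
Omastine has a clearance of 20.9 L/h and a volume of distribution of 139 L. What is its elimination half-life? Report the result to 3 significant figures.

4.61 hours

k = CL / V = 20.9 / 139 = 0.1504 h⁻¹
t½ = ln 2 / k = ln 2 / 0.1504 ≈ 4.61 hours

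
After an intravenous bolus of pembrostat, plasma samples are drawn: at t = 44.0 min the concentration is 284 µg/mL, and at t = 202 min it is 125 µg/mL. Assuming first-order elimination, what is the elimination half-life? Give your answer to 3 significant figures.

133 minutes

k = ln(C₁/C₂) / (t₂ − t₁) = ln(284/125) / (202 − 44.0)
  = 0.8207 / 158.0 = 0.005194 min⁻¹
t½ = ln 2 / k = ln 2 / 0.005194 ≈ 133 minutes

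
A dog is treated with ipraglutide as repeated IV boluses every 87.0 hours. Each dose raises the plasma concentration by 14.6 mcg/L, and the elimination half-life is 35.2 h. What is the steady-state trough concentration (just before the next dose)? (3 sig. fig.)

k = ln 2 / 35.2 = 0.01969 h⁻¹
Fraction remaining after one interval: e^(−kτ) = e^(−0.01969 × 87.0) = 0.1803
R = 1 / (1 − 0.1803) = 1.220
Css,max = 14.6 × 1.220 = 17.81 mcg/L
Css,min = Css,max × e^(−kτ) = 17.81 × 0.1803 ≈ 3.21 mcg/L

3.21 mcg/L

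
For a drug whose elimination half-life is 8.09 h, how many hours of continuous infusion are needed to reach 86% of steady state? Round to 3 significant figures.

k = ln 2 / 8.09 = 0.08568 h⁻¹
f = 1 − e^(−kt)  ⇒  t = −ln(1 − f) / k
t = −ln(1 − 0.86) / 0.08568 = 1.966 / 0.08568 ≈ 22.9 hours

22.9 hours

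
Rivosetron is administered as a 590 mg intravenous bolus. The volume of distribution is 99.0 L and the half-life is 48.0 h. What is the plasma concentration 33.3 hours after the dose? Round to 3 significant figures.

C₀ = dose / V = 590 / 99.0 = 5.960 mg/L
k = ln 2 / 48.0 = 0.01444 h⁻¹
C(t) = C₀ e^(−kt) = 5.960 × e^(−0.01444 × 33.3) = 5.960 × e^(−0.4809) = 5.960 × 0.6182 ≈ 3.68 mg/L

3.68 mg/L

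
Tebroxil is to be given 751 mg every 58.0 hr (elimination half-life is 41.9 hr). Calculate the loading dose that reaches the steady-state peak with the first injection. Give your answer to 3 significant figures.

1220 mg

k = ln 2 / 41.9 = 0.01654 hr⁻¹
Accumulation ratio R = 1 / (1 − e^(−kτ)) = 1 / (1 − e^(−0.01654×58.0)) = 1 / (1 − 0.3831) = 1.621
Loading dose = maintenance dose × R = 751 × 1.621 ≈ 1220 mg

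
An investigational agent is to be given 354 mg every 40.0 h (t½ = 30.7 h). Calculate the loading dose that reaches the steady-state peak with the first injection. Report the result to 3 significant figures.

k = ln 2 / 30.7 = 0.02258 h⁻¹
Accumulation ratio R = 1 / (1 − e^(−kτ)) = 1 / (1 − e^(−0.02258×40.0)) = 1 / (1 − 0.4053) = 1.682
Loading dose = maintenance dose × R = 354 × 1.682 ≈ 595 mg

595 mg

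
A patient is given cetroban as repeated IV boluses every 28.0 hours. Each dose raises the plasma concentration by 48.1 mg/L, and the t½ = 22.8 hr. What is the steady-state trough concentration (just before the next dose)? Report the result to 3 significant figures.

k = ln 2 / 22.8 = 0.03040 hr⁻¹
Fraction remaining after one interval: e^(−kτ) = e^(−0.03040 × 28.0) = 0.4269
R = 1 / (1 − 0.4269) = 1.745
Css,max = 48.1 × 1.745 = 83.93 mg/L
Css,min = Css,max × e^(−kτ) = 83.93 × 0.4269 ≈ 35.8 mg/L

35.8 mg/L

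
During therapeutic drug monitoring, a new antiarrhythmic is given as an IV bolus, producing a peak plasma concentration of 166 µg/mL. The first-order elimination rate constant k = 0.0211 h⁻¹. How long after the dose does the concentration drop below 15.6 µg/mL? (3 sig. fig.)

C(t) = C₀ e^(−kt)  ⇒  t = ln(C₀/C) / k
t = ln(166/15.6) / 0.02110 = 2.365 / 0.02110 ≈ 112 hours

112 hours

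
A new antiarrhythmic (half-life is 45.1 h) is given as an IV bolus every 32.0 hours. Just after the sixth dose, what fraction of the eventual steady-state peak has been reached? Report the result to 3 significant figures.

0.948

k = ln 2 / 45.1 = 0.01537 h⁻¹
f_n = 1 − e^(−nkτ) = 1 − e^(−6 × 0.01537 × 32.0) = 1 − e^(−2.951) = 1 − 0.05229 ≈ 0.948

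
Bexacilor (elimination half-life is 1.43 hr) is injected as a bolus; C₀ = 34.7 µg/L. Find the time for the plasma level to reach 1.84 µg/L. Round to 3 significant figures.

6.06 hours

k = ln 2 / 1.43 = 0.4847 hr⁻¹
C(t) = C₀ e^(−kt)  ⇒  t = ln(C₀/C) / k
t = ln(34.7/1.84) / 0.4847 = 2.937 / 0.4847 ≈ 6.06 hours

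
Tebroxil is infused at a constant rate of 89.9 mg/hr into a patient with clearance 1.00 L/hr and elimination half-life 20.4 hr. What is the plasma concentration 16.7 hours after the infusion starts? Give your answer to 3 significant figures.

Css = rate / CL = 89.9 / 1.00 = 89.90 mg/L
k = ln 2 / 20.4 = 0.03398 hr⁻¹
C(t) = Css (1 − e^(−kt)) = 89.90 × (1 − e^(−0.5674)) = 89.90 × 0.4330 ≈ 38.9 mg/L

38.9 mg/L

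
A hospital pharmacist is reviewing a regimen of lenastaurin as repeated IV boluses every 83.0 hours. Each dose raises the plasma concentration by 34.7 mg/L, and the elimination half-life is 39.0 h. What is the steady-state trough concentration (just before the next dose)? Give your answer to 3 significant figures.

10.3 mg/L

k = ln 2 / 39.0 = 0.01777 h⁻¹
Fraction remaining after one interval: e^(−kτ) = e^(−0.01777 × 83.0) = 0.2287
R = 1 / (1 − 0.2287) = 1.297
Css,max = 34.7 × 1.297 = 44.99 mg/L
Css,min = Css,max × e^(−kτ) = 44.99 × 0.2287 ≈ 10.3 mg/L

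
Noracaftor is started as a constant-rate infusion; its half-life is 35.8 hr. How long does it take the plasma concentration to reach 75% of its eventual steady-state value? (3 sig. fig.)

71.6 hours

k = ln 2 / 35.8 = 0.01936 hr⁻¹
f = 1 − e^(−kt)  ⇒  t = −ln(1 − f) / k
t = −ln(1 − 0.75) / 0.01936 = 1.386 / 0.01936 ≈ 71.6 hours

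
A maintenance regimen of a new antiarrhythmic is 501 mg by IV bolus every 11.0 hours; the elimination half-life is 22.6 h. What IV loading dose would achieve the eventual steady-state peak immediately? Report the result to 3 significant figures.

k = ln 2 / 22.6 = 0.03067 h⁻¹
Accumulation ratio R = 1 / (1 − e^(−kτ)) = 1 / (1 − e^(−0.03067×11.0)) = 1 / (1 − 0.7136) = 3.492
Loading dose = maintenance dose × R = 501 × 3.492 ≈ 1750 mg

1750 mg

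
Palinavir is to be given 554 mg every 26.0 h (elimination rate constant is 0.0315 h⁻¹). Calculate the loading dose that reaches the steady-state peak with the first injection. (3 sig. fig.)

Accumulation ratio R = 1 / (1 − e^(−kτ)) = 1 / (1 − e^(−0.03150×26.0)) = 1 / (1 − 0.4409) = 1.789
Loading dose = maintenance dose × R = 554 × 1.789 ≈ 991 mg

991 mg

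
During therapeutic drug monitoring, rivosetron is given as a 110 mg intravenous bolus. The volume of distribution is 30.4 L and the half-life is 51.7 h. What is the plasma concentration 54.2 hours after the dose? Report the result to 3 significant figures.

1.75 µg/mL

C₀ = dose / V = 110 / 30.4 = 3.618 µg/mL
k = ln 2 / 51.7 = 0.01341 h⁻¹
C(t) = C₀ e^(−kt) = 3.618 × e^(−0.01341 × 54.2) = 3.618 × e^(−0.7267) = 3.618 × 0.4835 ≈ 1.75 µg/mL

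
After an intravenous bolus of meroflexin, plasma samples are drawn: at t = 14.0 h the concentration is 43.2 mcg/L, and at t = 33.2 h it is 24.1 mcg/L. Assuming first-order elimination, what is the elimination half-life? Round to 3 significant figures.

22.8 hours

k = ln(C₁/C₂) / (t₂ − t₁) = ln(43.2/24.1) / (33.2 − 14.0)
  = 0.5836 / 19.20 = 0.03040 h⁻¹
t½ = ln 2 / k = ln 2 / 0.03040 ≈ 22.8 hours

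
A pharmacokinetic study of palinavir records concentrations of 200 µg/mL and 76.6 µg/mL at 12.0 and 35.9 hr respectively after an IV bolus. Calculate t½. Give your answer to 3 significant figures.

17.3 hours

k = ln(C₁/C₂) / (t₂ − t₁) = ln(200/76.6) / (35.9 − 12.0)
  = 0.9597 / 23.90 = 0.04016 hr⁻¹
t½ = ln 2 / k = ln 2 / 0.04016 ≈ 17.3 hours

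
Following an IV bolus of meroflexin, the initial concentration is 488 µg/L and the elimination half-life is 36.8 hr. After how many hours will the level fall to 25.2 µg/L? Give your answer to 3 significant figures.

157 hours

k = ln 2 / 36.8 = 0.01884 hr⁻¹
C(t) = C₀ e^(−kt)  ⇒  t = ln(C₀/C) / k
t = ln(488/25.2) / 0.01884 = 2.963 / 0.01884 ≈ 157 hours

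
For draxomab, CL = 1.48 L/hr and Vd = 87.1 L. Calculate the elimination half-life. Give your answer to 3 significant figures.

40.8 hours

k = CL / V = 1.48 / 87.1 = 0.01699 hr⁻¹
t½ = ln 2 / k = ln 2 / 0.01699 ≈ 40.8 hours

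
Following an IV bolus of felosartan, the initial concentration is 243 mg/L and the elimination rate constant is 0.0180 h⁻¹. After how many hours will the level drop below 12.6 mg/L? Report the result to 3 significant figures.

164 hours

C(t) = C₀ e^(−kt)  ⇒  t = ln(C₀/C) / k
t = ln(243/12.6) / 0.01800 = 2.959 / 0.01800 ≈ 164 hours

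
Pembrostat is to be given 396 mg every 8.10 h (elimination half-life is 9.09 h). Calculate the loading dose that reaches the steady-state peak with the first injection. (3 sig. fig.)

k = ln 2 / 9.09 = 0.07625 h⁻¹
Accumulation ratio R = 1 / (1 − e^(−kτ)) = 1 / (1 − e^(−0.07625×8.10)) = 1 / (1 − 0.5392) = 2.170
Loading dose = maintenance dose × R = 396 × 2.170 ≈ 859 mg

859 mg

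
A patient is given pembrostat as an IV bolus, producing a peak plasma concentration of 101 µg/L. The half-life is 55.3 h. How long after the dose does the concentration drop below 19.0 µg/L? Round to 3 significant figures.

133 hours

k = ln 2 / 55.3 = 0.01253 h⁻¹
C(t) = C₀ e^(−kt)  ⇒  t = ln(C₀/C) / k
t = ln(101/19.0) / 0.01253 = 1.671 / 0.01253 ≈ 133 hours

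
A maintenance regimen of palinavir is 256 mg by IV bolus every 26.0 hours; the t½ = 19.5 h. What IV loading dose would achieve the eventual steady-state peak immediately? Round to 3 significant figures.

424 mg

k = ln 2 / 19.5 = 0.03555 h⁻¹
Accumulation ratio R = 1 / (1 − e^(−kτ)) = 1 / (1 − e^(−0.03555×26.0)) = 1 / (1 − 0.3969) = 1.658
Loading dose = maintenance dose × R = 256 × 1.658 ≈ 424 mg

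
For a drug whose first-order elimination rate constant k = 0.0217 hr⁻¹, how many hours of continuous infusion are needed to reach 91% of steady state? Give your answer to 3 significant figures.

f = 1 − e^(−kt)  ⇒  t = −ln(1 − f) / k
t = −ln(1 − 0.91) / 0.02170 = 2.408 / 0.02170 ≈ 111 hours

111 hours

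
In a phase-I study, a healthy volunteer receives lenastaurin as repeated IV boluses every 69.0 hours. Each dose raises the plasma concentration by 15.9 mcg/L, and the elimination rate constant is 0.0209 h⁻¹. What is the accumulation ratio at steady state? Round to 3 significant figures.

Fraction remaining after one interval: e^(−kτ) = e^(−0.02090 × 69.0) = 0.2364
R = 1 / (1 − 0.2364) = 1 / 0.7636 ≈ 1.31

1.31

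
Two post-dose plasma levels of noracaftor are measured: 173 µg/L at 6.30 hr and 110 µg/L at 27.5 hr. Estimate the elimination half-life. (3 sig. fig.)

k = ln(C₁/C₂) / (t₂ − t₁) = ln(173/110) / (27.5 − 6.30)
  = 0.4528 / 21.20 = 0.02136 hr⁻¹
t½ = ln 2 / k = ln 2 / 0.02136 ≈ 32.5 hours

32.5 hours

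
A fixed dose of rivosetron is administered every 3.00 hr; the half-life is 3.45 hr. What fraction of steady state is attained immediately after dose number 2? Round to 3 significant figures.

0.700

k = ln 2 / 3.45 = 0.2009 hr⁻¹
f_n = 1 − e^(−nkτ) = 1 − e^(−2 × 0.2009 × 3.00) = 1 − e^(−1.205) = 1 − 0.2996 ≈ 0.700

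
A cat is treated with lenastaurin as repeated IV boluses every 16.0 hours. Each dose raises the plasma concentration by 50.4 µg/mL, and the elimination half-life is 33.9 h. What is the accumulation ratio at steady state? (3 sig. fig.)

3.58

k = ln 2 / 33.9 = 0.02045 h⁻¹
Fraction remaining after one interval: e^(−kτ) = e^(−0.02045 × 16.0) = 0.7210
R = 1 / (1 − 0.7210) = 1 / 0.2790 ≈ 3.58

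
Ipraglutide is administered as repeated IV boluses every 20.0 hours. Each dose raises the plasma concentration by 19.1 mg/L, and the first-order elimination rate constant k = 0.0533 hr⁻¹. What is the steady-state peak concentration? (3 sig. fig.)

Fraction remaining after one interval: e^(−kτ) = e^(−0.05330 × 20.0) = 0.3444
R = 1 / (1 − 0.3444) = 1.525
Css,max = 19.1 × 1.525 ≈ 29.1 mg/L

29.1 mg/L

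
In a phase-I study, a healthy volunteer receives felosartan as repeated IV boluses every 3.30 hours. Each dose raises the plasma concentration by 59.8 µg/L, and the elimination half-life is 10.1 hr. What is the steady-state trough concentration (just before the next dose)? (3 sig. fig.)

235 µg/L

k = ln 2 / 10.1 = 0.06863 hr⁻¹
Fraction remaining after one interval: e^(−kτ) = e^(−0.06863 × 3.30) = 0.7973
R = 1 / (1 − 0.7973) = 4.934
Css,max = 59.8 × 4.934 = 295.1 µg/L
Css,min = Css,max × e^(−kτ) = 295.1 × 0.7973 ≈ 235 µg/L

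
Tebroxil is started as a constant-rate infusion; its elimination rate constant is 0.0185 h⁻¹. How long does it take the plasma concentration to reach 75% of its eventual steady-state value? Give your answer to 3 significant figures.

f = 1 − e^(−kt)  ⇒  t = −ln(1 − f) / k
t = −ln(1 − 0.75) / 0.01850 = 1.386 / 0.01850 ≈ 74.9 hours

74.9 hours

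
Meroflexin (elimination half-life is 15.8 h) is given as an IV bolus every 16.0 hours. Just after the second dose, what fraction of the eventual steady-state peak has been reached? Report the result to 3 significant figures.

k = ln 2 / 15.8 = 0.04387 h⁻¹
f_n = 1 − e^(−nkτ) = 1 − e^(−2 × 0.04387 × 16.0) = 1 − e^(−1.404) = 1 − 0.2457 ≈ 0.754

0.754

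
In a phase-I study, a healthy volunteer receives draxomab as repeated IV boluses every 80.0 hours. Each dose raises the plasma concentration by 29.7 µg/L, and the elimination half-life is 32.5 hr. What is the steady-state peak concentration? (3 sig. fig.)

k = ln 2 / 32.5 = 0.02133 hr⁻¹
Fraction remaining after one interval: e^(−kτ) = e^(−0.02133 × 80.0) = 0.1816
R = 1 / (1 − 0.1816) = 1.222
Css,max = 29.7 × 1.222 ≈ 36.3 µg/L

36.3 µg/L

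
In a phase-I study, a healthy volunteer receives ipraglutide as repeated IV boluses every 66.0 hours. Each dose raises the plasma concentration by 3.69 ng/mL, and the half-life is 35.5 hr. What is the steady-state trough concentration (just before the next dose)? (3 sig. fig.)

1.40 ng/mL

k = ln 2 / 35.5 = 0.01953 hr⁻¹
Fraction remaining after one interval: e^(−kτ) = e^(−0.01953 × 66.0) = 0.2756
R = 1 / (1 − 0.2756) = 1.381
Css,max = 3.69 × 1.381 = 5.094 ng/mL
Css,min = Css,max × e^(−kτ) = 5.094 × 0.2756 ≈ 1.40 ng/mL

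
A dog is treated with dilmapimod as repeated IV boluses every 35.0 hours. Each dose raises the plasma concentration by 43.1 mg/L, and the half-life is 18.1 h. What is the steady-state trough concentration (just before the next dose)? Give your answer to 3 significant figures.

k = ln 2 / 18.1 = 0.03830 h⁻¹
Fraction remaining after one interval: e^(−kτ) = e^(−0.03830 × 35.0) = 0.2618
R = 1 / (1 − 0.2618) = 1.355
Css,max = 43.1 × 1.355 = 58.38 mg/L
Css,min = Css,max × e^(−kτ) = 58.38 × 0.2618 ≈ 15.3 mg/L

15.3 mg/L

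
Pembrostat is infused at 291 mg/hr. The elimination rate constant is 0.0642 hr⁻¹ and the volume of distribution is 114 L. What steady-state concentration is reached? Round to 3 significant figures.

39.8 mg/L

CL = k · V = 0.0642 × 114 = 7.319 L/hr
Css = rate / CL = 291 / 7.319 ≈ 39.8 mg/L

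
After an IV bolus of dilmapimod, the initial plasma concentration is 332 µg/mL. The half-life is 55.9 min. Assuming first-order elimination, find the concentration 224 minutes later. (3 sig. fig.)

20.6 µg/mL

k = ln 2 / 55.9 = 0.01240 min⁻¹
224 min is 4.007 half-lives, so C = 332 × (1/2)^4.007 = 332 × 0.06219 ≈ 20.6 µg/mL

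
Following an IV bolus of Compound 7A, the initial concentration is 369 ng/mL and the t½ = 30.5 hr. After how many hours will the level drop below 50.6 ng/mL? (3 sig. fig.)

k = ln 2 / 30.5 = 0.02273 hr⁻¹
C(t) = C₀ e^(−kt)  ⇒  t = ln(C₀/C) / k
t = ln(369/50.6) / 0.02273 = 1.987 / 0.02273 ≈ 87.4 hours

87.4 hours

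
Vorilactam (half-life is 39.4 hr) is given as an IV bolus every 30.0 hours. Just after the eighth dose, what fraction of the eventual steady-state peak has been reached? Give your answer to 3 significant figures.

k = ln 2 / 39.4 = 0.01759 hr⁻¹
f_n = 1 − e^(−nkτ) = 1 − e^(−8 × 0.01759 × 30.0) = 1 − e^(−4.222) = 1 − 0.01467 ≈ 0.985

0.985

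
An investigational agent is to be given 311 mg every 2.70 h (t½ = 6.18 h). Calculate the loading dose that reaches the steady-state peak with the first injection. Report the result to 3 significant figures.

k = ln 2 / 6.18 = 0.1122 h⁻¹
Accumulation ratio R = 1 / (1 − e^(−kτ)) = 1 / (1 − e^(−0.1122×2.70)) = 1 / (1 − 0.7387) = 3.827
Loading dose = maintenance dose × R = 311 × 3.827 ≈ 1190 mg

1190 mg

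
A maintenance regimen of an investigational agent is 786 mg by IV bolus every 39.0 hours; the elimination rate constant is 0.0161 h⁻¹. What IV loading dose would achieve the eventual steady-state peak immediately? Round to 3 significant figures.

1690 mg

Accumulation ratio R = 1 / (1 − e^(−kτ)) = 1 / (1 − e^(−0.01610×39.0)) = 1 / (1 − 0.5337) = 2.145
Loading dose = maintenance dose × R = 786 × 2.145 ≈ 1690 mg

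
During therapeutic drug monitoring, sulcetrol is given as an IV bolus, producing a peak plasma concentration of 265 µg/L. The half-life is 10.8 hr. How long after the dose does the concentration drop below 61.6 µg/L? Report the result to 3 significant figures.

22.7 hours

k = ln 2 / 10.8 = 0.06418 hr⁻¹
C(t) = C₀ e^(−kt)  ⇒  t = ln(C₀/C) / k
t = ln(265/61.6) / 0.06418 = 1.459 / 0.06418 ≈ 22.7 hours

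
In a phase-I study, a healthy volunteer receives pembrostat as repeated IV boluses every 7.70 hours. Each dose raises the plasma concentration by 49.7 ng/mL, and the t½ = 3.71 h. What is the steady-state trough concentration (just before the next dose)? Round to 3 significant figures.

15.5 ng/mL

k = ln 2 / 3.71 = 0.1868 h⁻¹
Fraction remaining after one interval: e^(−kτ) = e^(−0.1868 × 7.70) = 0.2373
R = 1 / (1 − 0.2373) = 1.311
Css,max = 49.7 × 1.311 = 65.16 ng/mL
Css,min = Css,max × e^(−kτ) = 65.16 × 0.2373 ≈ 15.5 ng/mL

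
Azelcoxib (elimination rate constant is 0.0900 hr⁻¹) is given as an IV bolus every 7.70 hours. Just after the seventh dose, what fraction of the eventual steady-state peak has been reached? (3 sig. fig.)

0.992

f_n = 1 − e^(−nkτ) = 1 − e^(−7 × 0.09000 × 7.70) = 1 − e^(−4.851) = 1 − 0.007821 ≈ 0.992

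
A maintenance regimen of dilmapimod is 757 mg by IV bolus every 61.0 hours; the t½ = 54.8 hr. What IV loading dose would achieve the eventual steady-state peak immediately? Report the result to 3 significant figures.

k = ln 2 / 54.8 = 0.01265 hr⁻¹
Accumulation ratio R = 1 / (1 − e^(−kτ)) = 1 / (1 − e^(−0.01265×61.0)) = 1 / (1 − 0.4623) = 1.860
Loading dose = maintenance dose × R = 757 × 1.860 ≈ 1410 mg

1410 mg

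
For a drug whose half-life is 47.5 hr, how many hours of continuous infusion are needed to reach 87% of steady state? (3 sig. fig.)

k = ln 2 / 47.5 = 0.01459 hr⁻¹
f = 1 − e^(−kt)  ⇒  t = −ln(1 − f) / k
t = −ln(1 − 0.87) / 0.01459 = 2.040 / 0.01459 ≈ 140 hours

140 hours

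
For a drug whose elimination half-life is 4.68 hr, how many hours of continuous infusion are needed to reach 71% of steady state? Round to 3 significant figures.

8.36 hours

k = ln 2 / 4.68 = 0.1481 hr⁻¹
f = 1 − e^(−kt)  ⇒  t = −ln(1 − f) / k
t = −ln(1 − 0.71) / 0.1481 = 1.238 / 0.1481 ≈ 8.36 hours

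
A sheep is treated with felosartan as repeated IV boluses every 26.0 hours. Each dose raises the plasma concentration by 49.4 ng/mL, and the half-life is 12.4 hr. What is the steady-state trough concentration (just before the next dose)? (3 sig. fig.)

15.1 ng/mL

k = ln 2 / 12.4 = 0.05590 hr⁻¹
Fraction remaining after one interval: e^(−kτ) = e^(−0.05590 × 26.0) = 0.2338
R = 1 / (1 − 0.2338) = 1.305
Css,max = 49.4 × 1.305 = 64.47 ng/mL
Css,min = Css,max × e^(−kτ) = 64.47 × 0.2338 ≈ 15.1 ng/mL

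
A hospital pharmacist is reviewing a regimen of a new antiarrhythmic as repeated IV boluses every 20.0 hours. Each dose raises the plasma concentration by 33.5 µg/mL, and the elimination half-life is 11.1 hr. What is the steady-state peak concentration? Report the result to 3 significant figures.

k = ln 2 / 11.1 = 0.06245 hr⁻¹
Fraction remaining after one interval: e^(−kτ) = e^(−0.06245 × 20.0) = 0.2868
R = 1 / (1 − 0.2868) = 1.402
Css,max = 33.5 × 1.402 ≈ 47.0 µg/mL

47.0 µg/mL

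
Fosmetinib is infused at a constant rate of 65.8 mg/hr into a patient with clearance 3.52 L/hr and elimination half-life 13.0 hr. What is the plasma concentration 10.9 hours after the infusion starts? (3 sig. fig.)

8.24 mg/L

Css = rate / CL = 65.8 / 3.52 = 18.69 mg/L
k = ln 2 / 13.0 = 0.05332 hr⁻¹
C(t) = Css (1 − e^(−kt)) = 18.69 × (1 − e^(−0.5812)) = 18.69 × 0.4408 ≈ 8.24 mg/L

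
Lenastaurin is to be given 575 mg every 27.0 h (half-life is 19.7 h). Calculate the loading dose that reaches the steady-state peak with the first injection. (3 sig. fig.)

938 mg

k = ln 2 / 19.7 = 0.03519 h⁻¹
Accumulation ratio R = 1 / (1 − e^(−kτ)) = 1 / (1 − e^(−0.03519×27.0)) = 1 / (1 − 0.3867) = 1.631
Loading dose = maintenance dose × R = 575 × 1.631 ≈ 938 mg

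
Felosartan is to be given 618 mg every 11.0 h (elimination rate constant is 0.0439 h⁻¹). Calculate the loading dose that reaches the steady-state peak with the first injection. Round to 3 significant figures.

Accumulation ratio R = 1 / (1 − e^(−kτ)) = 1 / (1 − e^(−0.04390×11.0)) = 1 / (1 − 0.6170) = 2.611
Loading dose = maintenance dose × R = 618 × 2.611 ≈ 1610 mg

1610 mg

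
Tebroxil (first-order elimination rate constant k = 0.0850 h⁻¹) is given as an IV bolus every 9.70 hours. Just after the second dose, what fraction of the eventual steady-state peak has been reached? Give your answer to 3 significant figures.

0.808

f_n = 1 − e^(−nkτ) = 1 − e^(−2 × 0.08500 × 9.70) = 1 − e^(−1.649) = 1 − 0.1922 ≈ 0.808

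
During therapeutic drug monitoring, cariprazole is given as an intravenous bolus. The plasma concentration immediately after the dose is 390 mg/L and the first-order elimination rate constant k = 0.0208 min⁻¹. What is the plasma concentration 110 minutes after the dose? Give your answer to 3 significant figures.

C(t) = C₀ e^(−kt) = 390 × e^(−0.02080 × 110) = 390 × e^(−2.288) = 390 × 0.1015 ≈ 39.6 mg/L

39.6 mg/L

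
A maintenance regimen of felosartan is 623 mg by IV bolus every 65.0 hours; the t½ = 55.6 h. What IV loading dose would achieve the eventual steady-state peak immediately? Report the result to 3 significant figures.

k = ln 2 / 55.6 = 0.01247 h⁻¹
Accumulation ratio R = 1 / (1 − e^(−kτ)) = 1 / (1 − e^(−0.01247×65.0)) = 1 / (1 − 0.4447) = 1.801
Loading dose = maintenance dose × R = 623 × 1.801 ≈ 1120 mg

1120 mg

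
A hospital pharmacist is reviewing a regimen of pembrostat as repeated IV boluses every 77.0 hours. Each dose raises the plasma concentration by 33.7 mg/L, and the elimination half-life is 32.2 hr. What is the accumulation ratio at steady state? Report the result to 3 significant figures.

k = ln 2 / 32.2 = 0.02153 hr⁻¹
Fraction remaining after one interval: e^(−kτ) = e^(−0.02153 × 77.0) = 0.1906
R = 1 / (1 − 0.1906) = 1 / 0.8094 ≈ 1.24

1.24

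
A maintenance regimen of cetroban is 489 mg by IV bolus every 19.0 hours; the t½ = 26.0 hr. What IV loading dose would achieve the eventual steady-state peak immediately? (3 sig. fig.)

k = ln 2 / 26.0 = 0.02666 hr⁻¹
Accumulation ratio R = 1 / (1 − e^(−kτ)) = 1 / (1 − e^(−0.02666×19.0)) = 1 / (1 − 0.6026) = 2.516
Loading dose = maintenance dose × R = 489 × 2.516 ≈ 1230 mg

1230 mg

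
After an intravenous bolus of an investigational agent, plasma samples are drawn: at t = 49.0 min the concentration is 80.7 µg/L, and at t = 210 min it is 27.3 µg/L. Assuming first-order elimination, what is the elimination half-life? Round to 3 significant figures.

103 minutes

k = ln(C₁/C₂) / (t₂ − t₁) = ln(80.7/27.3) / (210 − 49.0)
  = 1.084 / 161.0 = 0.006732 min⁻¹
t½ = ln 2 / k = ln 2 / 0.006732 ≈ 103 minutes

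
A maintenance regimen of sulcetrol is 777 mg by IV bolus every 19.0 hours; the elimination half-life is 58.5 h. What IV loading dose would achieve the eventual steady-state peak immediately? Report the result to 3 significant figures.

k = ln 2 / 58.5 = 0.01185 h⁻¹
Accumulation ratio R = 1 / (1 − e^(−kτ)) = 1 / (1 − e^(−0.01185×19.0)) = 1 / (1 − 0.7984) = 4.961
Loading dose = maintenance dose × R = 777 × 4.961 ≈ 3850 mg

3850 mg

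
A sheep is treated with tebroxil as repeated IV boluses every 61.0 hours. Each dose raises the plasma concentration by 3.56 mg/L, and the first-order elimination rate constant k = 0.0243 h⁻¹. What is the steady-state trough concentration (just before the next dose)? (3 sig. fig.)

1.05 mg/L

Fraction remaining after one interval: e^(−kτ) = e^(−0.02430 × 61.0) = 0.2271
R = 1 / (1 − 0.2271) = 1.294
Css,max = 3.56 × 1.294 = 4.606 mg/L
Css,min = Css,max × e^(−kτ) = 4.606 × 0.2271 ≈ 1.05 mg/L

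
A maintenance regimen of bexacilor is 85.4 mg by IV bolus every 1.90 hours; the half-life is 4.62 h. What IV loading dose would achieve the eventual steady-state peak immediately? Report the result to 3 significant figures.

344 mg

k = ln 2 / 4.62 = 0.1500 h⁻¹
Accumulation ratio R = 1 / (1 − e^(−kτ)) = 1 / (1 − e^(−0.1500×1.90)) = 1 / (1 − 0.7520) = 4.032
Loading dose = maintenance dose × R = 85.4 × 4.032 ≈ 344 mg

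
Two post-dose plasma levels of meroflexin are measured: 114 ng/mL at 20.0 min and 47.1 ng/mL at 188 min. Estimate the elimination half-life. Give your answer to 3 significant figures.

132 minutes

k = ln(C₁/C₂) / (t₂ − t₁) = ln(114/47.1) / (188 − 20.0)
  = 0.8839 / 168.0 = 0.005261 min⁻¹
t½ = ln 2 / k = ln 2 / 0.005261 ≈ 132 minutes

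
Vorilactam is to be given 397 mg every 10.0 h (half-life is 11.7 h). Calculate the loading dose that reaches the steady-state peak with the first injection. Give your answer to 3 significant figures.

k = ln 2 / 11.7 = 0.05924 h⁻¹
Accumulation ratio R = 1 / (1 − e^(−kτ)) = 1 / (1 − e^(−0.05924×10.0)) = 1 / (1 − 0.5530) = 2.237
Loading dose = maintenance dose × R = 397 × 2.237 ≈ 888 mg

888 mg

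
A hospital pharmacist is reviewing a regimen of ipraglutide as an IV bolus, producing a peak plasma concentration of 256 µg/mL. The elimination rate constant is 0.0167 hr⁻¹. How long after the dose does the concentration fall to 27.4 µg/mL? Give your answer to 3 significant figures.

C(t) = C₀ e^(−kt)  ⇒  t = ln(C₀/C) / k
t = ln(256/27.4) / 0.01670 = 2.235 / 0.01670 ≈ 134 hours

134 hours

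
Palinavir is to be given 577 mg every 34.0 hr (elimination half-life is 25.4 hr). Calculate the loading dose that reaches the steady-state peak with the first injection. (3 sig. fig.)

k = ln 2 / 25.4 = 0.02729 hr⁻¹
Accumulation ratio R = 1 / (1 − e^(−kτ)) = 1 / (1 − e^(−0.02729×34.0)) = 1 / (1 − 0.3954) = 1.654
Loading dose = maintenance dose × R = 577 × 1.654 ≈ 954 mg

954 mg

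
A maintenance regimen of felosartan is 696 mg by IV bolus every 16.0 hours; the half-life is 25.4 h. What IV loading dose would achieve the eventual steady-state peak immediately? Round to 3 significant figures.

k = ln 2 / 25.4 = 0.02729 h⁻¹
Accumulation ratio R = 1 / (1 − e^(−kτ)) = 1 / (1 − e^(−0.02729×16.0)) = 1 / (1 − 0.6462) = 2.827
Loading dose = maintenance dose × R = 696 × 2.827 ≈ 1970 mg

1970 mg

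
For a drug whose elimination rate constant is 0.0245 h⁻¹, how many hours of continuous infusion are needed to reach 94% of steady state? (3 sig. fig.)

115 hours

f = 1 − e^(−kt)  ⇒  t = −ln(1 − f) / k
t = −ln(1 − 0.94) / 0.02450 = 2.813 / 0.02450 ≈ 115 hours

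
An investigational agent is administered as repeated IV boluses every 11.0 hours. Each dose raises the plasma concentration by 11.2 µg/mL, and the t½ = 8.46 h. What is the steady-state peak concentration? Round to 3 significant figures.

18.9 µg/mL

k = ln 2 / 8.46 = 0.08193 h⁻¹
Fraction remaining after one interval: e^(−kτ) = e^(−0.08193 × 11.0) = 0.4061
R = 1 / (1 − 0.4061) = 1.684
Css,max = 11.2 × 1.684 ≈ 18.9 µg/mL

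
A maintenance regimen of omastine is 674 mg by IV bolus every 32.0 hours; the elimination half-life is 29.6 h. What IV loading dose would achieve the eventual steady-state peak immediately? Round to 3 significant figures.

1280 mg

k = ln 2 / 29.6 = 0.02342 h⁻¹
Accumulation ratio R = 1 / (1 − e^(−kτ)) = 1 / (1 − e^(−0.02342×32.0)) = 1 / (1 − 0.4727) = 1.896
Loading dose = maintenance dose × R = 674 × 1.896 ≈ 1280 mg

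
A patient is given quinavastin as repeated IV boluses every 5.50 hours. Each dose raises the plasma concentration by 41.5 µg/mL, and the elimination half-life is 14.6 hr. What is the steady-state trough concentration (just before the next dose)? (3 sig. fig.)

139 µg/mL

k = ln 2 / 14.6 = 0.04748 hr⁻¹
Fraction remaining after one interval: e^(−kτ) = e^(−0.04748 × 5.50) = 0.7702
R = 1 / (1 − 0.7702) = 4.351
Css,max = 41.5 × 4.351 = 180.6 µg/mL
Css,min = Css,max × e^(−kτ) = 180.6 × 0.7702 ≈ 139 µg/mL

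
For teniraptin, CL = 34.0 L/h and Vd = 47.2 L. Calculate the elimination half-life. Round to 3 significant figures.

0.962 hours

k = CL / V = 34.0 / 47.2 = 0.7203 h⁻¹
t½ = ln 2 / k = ln 2 / 0.7203 ≈ 0.962 hours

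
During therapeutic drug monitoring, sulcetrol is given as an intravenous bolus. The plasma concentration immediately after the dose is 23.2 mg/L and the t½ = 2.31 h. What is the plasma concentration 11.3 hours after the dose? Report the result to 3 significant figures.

k = ln 2 / 2.31 = 0.3001 h⁻¹
11.3 h is 4.892 half-lives, so C = 23.2 × (1/2)^4.892 = 23.2 × 0.03368 ≈ 0.781 mg/L

0.781 mg/L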